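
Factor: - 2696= - 2^3*337^1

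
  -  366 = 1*(  -  366 )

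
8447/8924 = 8447/8924 = 0.95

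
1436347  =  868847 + 567500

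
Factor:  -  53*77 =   -  7^1*11^1*53^1= - 4081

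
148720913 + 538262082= 686982995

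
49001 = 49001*1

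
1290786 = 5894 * 219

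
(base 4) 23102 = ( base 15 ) 332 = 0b1011010010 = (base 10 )722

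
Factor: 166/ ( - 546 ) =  - 83/273 = - 3^( - 1) * 7^( - 1)*13^( - 1 )*83^1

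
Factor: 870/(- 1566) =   -  3^( - 2)*5^1 = - 5/9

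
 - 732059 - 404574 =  - 1136633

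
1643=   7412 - 5769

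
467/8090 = 467/8090 = 0.06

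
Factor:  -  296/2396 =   -  74/599  =  - 2^1*37^1 * 599^( - 1 ) 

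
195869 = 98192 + 97677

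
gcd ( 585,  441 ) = 9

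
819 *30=24570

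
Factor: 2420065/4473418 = 2^( - 1 )*5^1*431^1*1123^1*2236709^ ( - 1)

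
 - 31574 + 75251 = 43677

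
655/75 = 8 + 11/15 = 8.73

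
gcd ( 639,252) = 9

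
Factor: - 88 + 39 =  - 49 =- 7^2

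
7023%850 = 223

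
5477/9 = 5477/9 = 608.56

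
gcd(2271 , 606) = 3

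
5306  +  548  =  5854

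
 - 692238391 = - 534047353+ -158191038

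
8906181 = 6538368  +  2367813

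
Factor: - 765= - 3^2*5^1*17^1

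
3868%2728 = 1140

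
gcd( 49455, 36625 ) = 5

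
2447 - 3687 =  - 1240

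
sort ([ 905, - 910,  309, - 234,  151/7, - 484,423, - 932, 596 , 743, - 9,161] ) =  [ - 932, - 910, - 484, - 234,  -  9,151/7,161 , 309,423, 596,  743,  905 ]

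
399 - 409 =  - 10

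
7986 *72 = 574992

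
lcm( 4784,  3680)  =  47840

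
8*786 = 6288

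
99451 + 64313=163764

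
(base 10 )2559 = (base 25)429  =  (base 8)4777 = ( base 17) 8e9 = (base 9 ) 3453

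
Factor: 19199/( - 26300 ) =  - 73/100 = - 2^(  -  2 )*5^( - 2) * 73^1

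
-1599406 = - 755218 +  - 844188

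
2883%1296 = 291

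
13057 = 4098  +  8959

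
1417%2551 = 1417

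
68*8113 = 551684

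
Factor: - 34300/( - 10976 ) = 25/8= 2^(- 3 ) * 5^2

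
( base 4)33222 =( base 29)15g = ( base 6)4350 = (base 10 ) 1002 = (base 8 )1752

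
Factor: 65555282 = 2^1*13^1 * 19^1*131^1*1013^1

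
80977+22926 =103903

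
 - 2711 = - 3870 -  - 1159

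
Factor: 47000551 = 13^1*509^1 *7103^1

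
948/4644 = 79/387 = 0.20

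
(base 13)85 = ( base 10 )109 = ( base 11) 9A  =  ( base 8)155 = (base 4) 1231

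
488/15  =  32 + 8/15= 32.53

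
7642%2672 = 2298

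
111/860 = 111/860 = 0.13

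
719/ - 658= - 719/658 =- 1.09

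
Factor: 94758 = 2^1 * 3^1 * 17^1*929^1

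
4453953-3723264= 730689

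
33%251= 33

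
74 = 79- 5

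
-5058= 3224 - 8282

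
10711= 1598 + 9113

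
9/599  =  9/599 = 0.02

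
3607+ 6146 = 9753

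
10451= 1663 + 8788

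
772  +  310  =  1082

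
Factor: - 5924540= - 2^2*5^1*43^1*83^2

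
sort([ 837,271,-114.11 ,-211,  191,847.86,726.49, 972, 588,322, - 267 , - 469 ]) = [ - 469,  -  267, - 211,-114.11,191,  271,322,  588,726.49, 837, 847.86,972]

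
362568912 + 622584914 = 985153826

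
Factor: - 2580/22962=-10/89  =  - 2^1 *5^1 * 89^(- 1 )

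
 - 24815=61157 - 85972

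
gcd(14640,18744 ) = 24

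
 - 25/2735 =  - 5/547 = - 0.01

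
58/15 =3+13/15 = 3.87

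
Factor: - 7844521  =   - 7844521^1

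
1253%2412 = 1253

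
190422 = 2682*71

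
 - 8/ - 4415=8/4415 = 0.00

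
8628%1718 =38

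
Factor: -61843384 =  - 2^3*7730423^1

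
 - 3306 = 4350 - 7656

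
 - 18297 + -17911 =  - 36208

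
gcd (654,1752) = 6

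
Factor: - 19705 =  - 5^1 * 7^1*563^1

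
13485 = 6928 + 6557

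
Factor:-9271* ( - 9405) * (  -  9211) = - 803141677305 = - 3^2*5^1*11^1*19^1*61^1*73^1*127^1*151^1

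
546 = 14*39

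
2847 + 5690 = 8537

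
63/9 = 7 = 7.00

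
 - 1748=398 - 2146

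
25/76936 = 25/76936  =  0.00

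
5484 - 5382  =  102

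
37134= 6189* 6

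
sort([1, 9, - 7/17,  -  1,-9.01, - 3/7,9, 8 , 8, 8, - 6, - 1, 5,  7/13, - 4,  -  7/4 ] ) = [-9.01, - 6, - 4,  -  7/4, - 1, -1 , - 3/7, - 7/17, 7/13, 1, 5, 8,8, 8, 9, 9]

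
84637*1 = 84637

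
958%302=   52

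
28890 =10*2889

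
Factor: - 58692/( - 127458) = 2^1*3^( - 1)*67^1*97^( - 1)= 134/291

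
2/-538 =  - 1/269 =-0.00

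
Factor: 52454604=2^2*3^1*31^1*37^2*103^1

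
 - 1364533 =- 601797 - 762736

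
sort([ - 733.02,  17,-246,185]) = [ - 733.02, - 246, 17, 185 ]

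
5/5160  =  1/1032 = 0.00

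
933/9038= 933/9038 =0.10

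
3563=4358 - 795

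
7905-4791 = 3114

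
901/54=16+37/54=16.69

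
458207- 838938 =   -  380731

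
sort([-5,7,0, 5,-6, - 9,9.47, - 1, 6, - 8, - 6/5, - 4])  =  [ - 9 , - 8, - 6, - 5, - 4 , - 6/5, - 1,  0,5, 6, 7,9.47]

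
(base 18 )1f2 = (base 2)1001010100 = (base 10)596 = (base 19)1c7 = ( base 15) 29B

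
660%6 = 0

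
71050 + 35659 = 106709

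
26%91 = 26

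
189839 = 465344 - 275505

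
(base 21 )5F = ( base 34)3I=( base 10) 120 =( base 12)A0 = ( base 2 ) 1111000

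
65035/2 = 32517 + 1/2  =  32517.50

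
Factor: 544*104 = 56576  =  2^8 *13^1*17^1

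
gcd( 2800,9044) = 28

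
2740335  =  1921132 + 819203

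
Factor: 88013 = 283^1 * 311^1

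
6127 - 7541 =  - 1414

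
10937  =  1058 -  - 9879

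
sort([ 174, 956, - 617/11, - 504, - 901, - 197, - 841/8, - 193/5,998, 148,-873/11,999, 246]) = [-901, - 504, - 197,  -  841/8, - 873/11, - 617/11, - 193/5,148,174,246 , 956,998,  999]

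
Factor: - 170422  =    -  2^1*7^2*37^1*47^1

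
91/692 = 91/692 =0.13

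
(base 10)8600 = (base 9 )12715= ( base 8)20630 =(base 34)7ew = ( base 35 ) 70p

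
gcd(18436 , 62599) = 1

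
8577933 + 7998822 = 16576755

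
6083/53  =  6083/53 = 114.77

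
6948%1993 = 969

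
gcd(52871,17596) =83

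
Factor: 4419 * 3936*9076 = 157860537984  =  2^7 *3^3*41^1*491^1*2269^1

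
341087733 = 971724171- 630636438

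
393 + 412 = 805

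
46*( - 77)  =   - 3542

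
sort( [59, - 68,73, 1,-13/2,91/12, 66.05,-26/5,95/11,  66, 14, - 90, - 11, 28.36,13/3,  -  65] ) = [-90, - 68 , - 65, - 11, - 13/2,- 26/5,1, 13/3,91/12,95/11,14, 28.36,59,66,66.05, 73 ]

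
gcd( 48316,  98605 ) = 1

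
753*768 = 578304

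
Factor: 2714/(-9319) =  - 2^1*23^1*59^1*9319^( - 1) 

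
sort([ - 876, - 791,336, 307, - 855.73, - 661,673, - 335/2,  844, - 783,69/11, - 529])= [ - 876, - 855.73 , - 791 , - 783, - 661 ,- 529, -335/2, 69/11,307, 336,673,844 ]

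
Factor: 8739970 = 2^1 * 5^1* 41^1  *21317^1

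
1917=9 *213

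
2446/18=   1223/9 = 135.89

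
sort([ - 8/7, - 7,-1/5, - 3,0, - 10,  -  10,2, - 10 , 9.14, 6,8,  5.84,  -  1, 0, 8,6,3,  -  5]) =[- 10, - 10,-10,- 7, - 5, - 3 , -8/7, - 1, - 1/5,  0, 0,2,3 , 5.84,6 , 6,8,8 , 9.14 ] 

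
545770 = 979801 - 434031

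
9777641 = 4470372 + 5307269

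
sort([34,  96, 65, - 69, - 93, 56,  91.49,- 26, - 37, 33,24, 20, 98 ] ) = [ - 93, - 69,-37, - 26, 20, 24,  33, 34,  56, 65, 91.49,96,98]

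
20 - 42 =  - 22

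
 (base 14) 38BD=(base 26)ej9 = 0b10011011101111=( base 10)9967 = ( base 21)11cd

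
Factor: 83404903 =2693^1*30971^1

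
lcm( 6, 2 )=6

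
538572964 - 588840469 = - 50267505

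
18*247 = 4446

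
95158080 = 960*99123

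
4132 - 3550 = 582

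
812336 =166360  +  645976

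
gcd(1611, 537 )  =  537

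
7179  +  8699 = 15878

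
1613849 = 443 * 3643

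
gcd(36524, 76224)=1588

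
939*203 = 190617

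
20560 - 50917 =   -  30357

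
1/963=1/963 = 0.00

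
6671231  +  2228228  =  8899459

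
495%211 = 73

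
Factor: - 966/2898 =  - 3^(-1 )= - 1/3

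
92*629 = 57868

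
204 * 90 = 18360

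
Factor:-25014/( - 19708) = 33/26 = 2^( - 1)*3^1*11^1*13^( -1 )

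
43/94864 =43/94864 = 0.00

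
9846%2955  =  981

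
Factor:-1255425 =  - 3^1*5^2*19^1 * 881^1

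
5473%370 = 293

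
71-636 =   -  565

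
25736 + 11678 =37414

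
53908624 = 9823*5488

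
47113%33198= 13915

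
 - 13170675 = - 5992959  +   - 7177716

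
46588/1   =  46588 = 46588.00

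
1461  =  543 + 918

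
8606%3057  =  2492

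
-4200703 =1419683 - 5620386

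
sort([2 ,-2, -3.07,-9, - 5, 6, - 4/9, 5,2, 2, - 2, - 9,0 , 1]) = [ - 9, - 9, - 5, - 3.07, - 2, - 2, - 4/9, 0, 1, 2, 2,2, 5, 6]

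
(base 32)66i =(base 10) 6354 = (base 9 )8640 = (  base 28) 82q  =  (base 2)1100011010010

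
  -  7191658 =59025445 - 66217103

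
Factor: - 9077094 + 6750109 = -2326985  =  -5^1 * 337^1*1381^1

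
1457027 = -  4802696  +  6259723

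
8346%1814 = 1090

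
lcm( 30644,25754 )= 2420876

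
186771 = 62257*3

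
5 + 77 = 82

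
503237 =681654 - 178417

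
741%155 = 121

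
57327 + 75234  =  132561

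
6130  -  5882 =248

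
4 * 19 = 76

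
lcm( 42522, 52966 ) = 3019062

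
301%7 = 0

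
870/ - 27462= - 145/4577  =  -0.03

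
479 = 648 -169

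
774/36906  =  129/6151 = 0.02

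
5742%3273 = 2469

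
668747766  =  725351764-56603998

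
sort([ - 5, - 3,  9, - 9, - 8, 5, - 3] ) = [ - 9, - 8,  -  5, -3, - 3, 5,  9]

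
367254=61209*6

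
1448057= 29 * 49933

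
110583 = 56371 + 54212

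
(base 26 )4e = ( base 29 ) 42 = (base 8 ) 166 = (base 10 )118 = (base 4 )1312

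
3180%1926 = 1254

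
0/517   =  0 =0.00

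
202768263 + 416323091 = 619091354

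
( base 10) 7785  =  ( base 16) 1e69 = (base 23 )EGB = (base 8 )17151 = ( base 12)4609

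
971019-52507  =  918512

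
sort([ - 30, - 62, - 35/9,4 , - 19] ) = [ - 62, - 30,-19, - 35/9, 4 ]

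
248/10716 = 62/2679 = 0.02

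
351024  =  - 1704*( - 206 )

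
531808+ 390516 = 922324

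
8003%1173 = 965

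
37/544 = 37/544 = 0.07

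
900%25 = 0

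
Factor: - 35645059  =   - 113^1* 331^1 * 953^1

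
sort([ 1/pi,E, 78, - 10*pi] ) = [ - 10*pi, 1/pi,E,78 ]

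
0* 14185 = 0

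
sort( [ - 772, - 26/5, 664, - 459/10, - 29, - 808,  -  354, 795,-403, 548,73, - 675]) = [ - 808, - 772 , - 675, - 403, - 354, - 459/10,  -  29, - 26/5, 73, 548,  664, 795 ] 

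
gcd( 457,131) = 1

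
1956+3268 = 5224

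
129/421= 129/421 = 0.31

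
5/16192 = 5/16192= 0.00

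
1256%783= 473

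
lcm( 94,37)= 3478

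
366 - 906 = -540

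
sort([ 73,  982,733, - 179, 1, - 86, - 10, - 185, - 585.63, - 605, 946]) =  [-605, - 585.63, - 185 , - 179, -86,  -  10,1,73,733, 946,982 ]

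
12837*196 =2516052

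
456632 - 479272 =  - 22640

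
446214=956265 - 510051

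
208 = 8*26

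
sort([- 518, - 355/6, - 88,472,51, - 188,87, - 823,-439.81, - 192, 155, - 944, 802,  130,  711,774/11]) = [ - 944 , -823, - 518,- 439.81, - 192, -188, - 88,  -  355/6,51,774/11,  87, 130, 155,472,711,  802]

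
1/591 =1/591 = 0.00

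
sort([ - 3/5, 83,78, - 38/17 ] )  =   [ - 38/17, - 3/5, 78, 83]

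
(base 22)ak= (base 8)360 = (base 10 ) 240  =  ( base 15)110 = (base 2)11110000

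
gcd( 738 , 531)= 9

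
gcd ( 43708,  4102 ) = 14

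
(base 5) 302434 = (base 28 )CC0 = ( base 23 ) I9F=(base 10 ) 9744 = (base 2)10011000010000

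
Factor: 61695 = 3^3*5^1* 457^1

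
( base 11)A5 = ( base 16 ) 73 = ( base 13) 8b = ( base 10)115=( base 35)3a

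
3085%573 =220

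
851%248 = 107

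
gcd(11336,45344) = 11336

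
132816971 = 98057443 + 34759528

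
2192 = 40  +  2152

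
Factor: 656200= 2^3*5^2*17^1*193^1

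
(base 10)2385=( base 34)225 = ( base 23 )4bg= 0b100101010001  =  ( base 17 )845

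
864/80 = 54/5 = 10.80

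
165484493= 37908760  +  127575733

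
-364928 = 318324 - 683252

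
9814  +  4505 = 14319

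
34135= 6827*5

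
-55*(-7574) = 416570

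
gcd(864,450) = 18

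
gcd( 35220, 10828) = 4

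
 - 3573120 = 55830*( - 64 ) 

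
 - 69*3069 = - 211761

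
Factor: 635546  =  2^1*317773^1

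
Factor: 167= 167^1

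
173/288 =173/288 = 0.60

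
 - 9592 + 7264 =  - 2328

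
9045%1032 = 789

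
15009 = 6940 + 8069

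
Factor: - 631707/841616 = - 2^( - 4)*3^1*23^( - 1 )*29^1*53^1*137^1*2287^ (-1) 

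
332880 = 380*876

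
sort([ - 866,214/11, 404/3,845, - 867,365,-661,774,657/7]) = [ - 867, - 866 , - 661,214/11,657/7 , 404/3,365,774,845]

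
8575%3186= 2203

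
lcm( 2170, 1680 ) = 52080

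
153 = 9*17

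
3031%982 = 85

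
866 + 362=1228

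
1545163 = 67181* 23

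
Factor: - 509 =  - 509^1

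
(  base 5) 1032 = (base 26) 5C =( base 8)216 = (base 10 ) 142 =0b10001110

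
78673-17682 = 60991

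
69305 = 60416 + 8889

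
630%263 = 104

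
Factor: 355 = 5^1*71^1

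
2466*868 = 2140488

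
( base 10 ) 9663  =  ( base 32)9dv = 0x25BF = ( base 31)A1M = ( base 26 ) E7H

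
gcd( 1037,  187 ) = 17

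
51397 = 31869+19528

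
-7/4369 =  - 1+4362/4369  =  -0.00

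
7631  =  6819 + 812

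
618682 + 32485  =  651167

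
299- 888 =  - 589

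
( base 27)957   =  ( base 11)5044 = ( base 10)6703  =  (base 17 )1635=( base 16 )1a2f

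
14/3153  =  14/3153 =0.00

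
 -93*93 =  - 8649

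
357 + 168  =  525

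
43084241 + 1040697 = 44124938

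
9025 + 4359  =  13384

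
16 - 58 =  -42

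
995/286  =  3+ 137/286 =3.48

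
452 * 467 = 211084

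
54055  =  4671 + 49384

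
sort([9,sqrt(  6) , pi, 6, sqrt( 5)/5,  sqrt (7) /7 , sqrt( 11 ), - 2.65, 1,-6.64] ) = [- 6.64, - 2.65,sqrt ( 7)/7,sqrt(5) /5,1, sqrt(6), pi, sqrt(11),6,9]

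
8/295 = 8/295=0.03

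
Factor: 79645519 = 79645519^1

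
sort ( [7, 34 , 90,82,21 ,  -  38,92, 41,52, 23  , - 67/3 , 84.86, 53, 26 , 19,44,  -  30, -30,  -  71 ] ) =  [ - 71,-38,  -  30 ,-30, -67/3,7,19,21, 23,26,34 , 41 , 44,  52, 53, 82,  84.86 , 90, 92 ]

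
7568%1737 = 620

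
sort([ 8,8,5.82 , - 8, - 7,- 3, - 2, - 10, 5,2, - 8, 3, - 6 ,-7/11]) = [ - 10,-8,-8, -7,-6, - 3, - 2,-7/11, 2,3,5, 5.82, 8,8 ] 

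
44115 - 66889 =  -22774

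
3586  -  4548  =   - 962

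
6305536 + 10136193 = 16441729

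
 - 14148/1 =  - 14148= -14148.00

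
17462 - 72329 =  - 54867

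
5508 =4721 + 787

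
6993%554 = 345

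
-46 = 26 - 72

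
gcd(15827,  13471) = 19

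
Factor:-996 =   -  2^2*3^1 * 83^1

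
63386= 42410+20976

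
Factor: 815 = 5^1*163^1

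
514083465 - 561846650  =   - 47763185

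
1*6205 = 6205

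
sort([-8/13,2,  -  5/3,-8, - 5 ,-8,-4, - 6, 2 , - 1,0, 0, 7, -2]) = [  -  8, - 8,  -  6, - 5, -4,-2, - 5/3,-1, - 8/13, 0, 0, 2, 2, 7] 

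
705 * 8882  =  6261810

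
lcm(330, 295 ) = 19470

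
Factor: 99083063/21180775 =5^( - 2 )*7^(-1)  *11^(-1) * 149^2*4463^1 *11003^(-1)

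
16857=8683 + 8174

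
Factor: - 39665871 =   -  3^2 * 7^1*629617^1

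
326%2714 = 326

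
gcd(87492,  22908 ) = 276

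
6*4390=26340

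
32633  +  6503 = 39136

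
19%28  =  19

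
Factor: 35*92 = 2^2*5^1*7^1*23^1 = 3220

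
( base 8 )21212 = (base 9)13114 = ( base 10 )8842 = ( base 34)7m2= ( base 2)10001010001010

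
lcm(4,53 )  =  212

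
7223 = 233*31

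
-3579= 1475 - 5054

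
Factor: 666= 2^1*3^2*37^1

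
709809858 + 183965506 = 893775364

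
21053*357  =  7515921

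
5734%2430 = 874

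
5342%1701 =239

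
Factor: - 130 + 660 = 2^1*5^1 * 53^1 = 530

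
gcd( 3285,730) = 365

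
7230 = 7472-242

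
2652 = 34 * 78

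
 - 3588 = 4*(-897 ) 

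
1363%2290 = 1363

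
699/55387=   699/55387 = 0.01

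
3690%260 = 50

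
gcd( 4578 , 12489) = 3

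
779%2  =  1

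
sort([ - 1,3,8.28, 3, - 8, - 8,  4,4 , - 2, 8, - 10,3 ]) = [ -10,  -  8, - 8, - 2, - 1, 3 , 3,  3,4,  4, 8, 8.28 ]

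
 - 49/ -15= 3 + 4/15=3.27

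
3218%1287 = 644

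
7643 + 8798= 16441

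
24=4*6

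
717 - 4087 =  - 3370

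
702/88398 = 13/1637=0.01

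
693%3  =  0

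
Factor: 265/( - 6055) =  - 7^ ( - 1 )*53^1*173^(  -  1) = - 53/1211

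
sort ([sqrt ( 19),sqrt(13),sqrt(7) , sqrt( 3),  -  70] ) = [ - 70,sqrt(3),sqrt ( 7), sqrt( 13), sqrt( 19) ] 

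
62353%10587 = 9418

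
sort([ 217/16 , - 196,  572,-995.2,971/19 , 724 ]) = [  -  995.2, - 196, 217/16,971/19, 572,724]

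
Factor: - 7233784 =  - 2^3*631^1*1433^1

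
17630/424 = 8815/212 = 41.58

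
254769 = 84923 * 3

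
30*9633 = 288990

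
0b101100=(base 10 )44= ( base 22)20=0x2c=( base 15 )2E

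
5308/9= 5308/9 = 589.78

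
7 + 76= 83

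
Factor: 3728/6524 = 4/7 = 2^2*7^( - 1)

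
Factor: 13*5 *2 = 130=2^1*5^1*13^1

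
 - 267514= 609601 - 877115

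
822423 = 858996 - 36573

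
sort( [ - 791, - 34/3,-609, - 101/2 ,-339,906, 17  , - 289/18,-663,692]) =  [  -  791, -663, - 609,-339, - 101/2, - 289/18 ,-34/3, 17,692,906]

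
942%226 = 38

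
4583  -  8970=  - 4387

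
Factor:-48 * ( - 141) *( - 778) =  - 2^5*3^2*47^1*389^1 =- 5265504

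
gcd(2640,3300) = 660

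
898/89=10 + 8/89 = 10.09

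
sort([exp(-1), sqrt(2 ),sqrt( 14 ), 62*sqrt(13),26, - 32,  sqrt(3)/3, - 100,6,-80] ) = [-100, -80, - 32, exp( - 1 ), sqrt( 3)/3, sqrt(2 ), sqrt(14 ),6  ,  26,62 * sqrt( 13)] 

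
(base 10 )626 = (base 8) 1162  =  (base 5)10001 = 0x272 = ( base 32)JI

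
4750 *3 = 14250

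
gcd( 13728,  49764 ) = 1716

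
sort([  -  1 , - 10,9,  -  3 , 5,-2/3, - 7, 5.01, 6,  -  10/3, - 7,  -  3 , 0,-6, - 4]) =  [-10,-7,  -  7 ,- 6, - 4, - 10/3,  -  3,-3, -1, - 2/3 , 0, 5, 5.01, 6, 9 ]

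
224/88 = 2 + 6/11=2.55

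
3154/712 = 4 + 153/356 = 4.43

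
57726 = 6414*9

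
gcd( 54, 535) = 1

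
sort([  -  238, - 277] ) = [ - 277,-238 ] 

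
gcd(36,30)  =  6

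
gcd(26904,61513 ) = 1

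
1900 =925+975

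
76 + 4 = 80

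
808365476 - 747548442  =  60817034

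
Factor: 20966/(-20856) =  - 2^( - 2)*3^(-1)*79^ ( - 1)*953^1 = -  953/948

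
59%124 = 59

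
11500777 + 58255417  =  69756194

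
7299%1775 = 199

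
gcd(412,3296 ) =412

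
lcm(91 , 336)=4368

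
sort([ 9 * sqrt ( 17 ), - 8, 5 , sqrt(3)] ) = [ - 8,sqrt( 3 ), 5,9*sqrt(17)] 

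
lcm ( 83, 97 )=8051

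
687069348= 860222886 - 173153538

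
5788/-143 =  - 5788/143 = -40.48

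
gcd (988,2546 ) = 38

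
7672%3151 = 1370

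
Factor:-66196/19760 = - 2^( - 2 )*5^ ( - 1 )*67^1=- 67/20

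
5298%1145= 718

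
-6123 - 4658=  - 10781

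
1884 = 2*942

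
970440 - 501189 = 469251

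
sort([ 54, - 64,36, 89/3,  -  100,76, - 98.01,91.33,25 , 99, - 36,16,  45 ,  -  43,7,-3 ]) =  [-100, - 98.01,- 64, - 43, - 36,  -  3,7,16 , 25  ,  89/3,36, 45,54,76, 91.33, 99 ] 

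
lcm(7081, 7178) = 523994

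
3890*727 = 2828030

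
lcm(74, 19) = 1406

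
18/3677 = 18/3677 = 0.00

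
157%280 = 157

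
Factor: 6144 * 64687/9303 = 2^11* 443^( - 1) * 9241^1 = 18925568/443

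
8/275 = 8/275 = 0.03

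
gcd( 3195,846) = 9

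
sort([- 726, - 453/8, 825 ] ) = [ - 726,-453/8,825] 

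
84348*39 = 3289572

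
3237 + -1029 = 2208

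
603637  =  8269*73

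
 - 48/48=  -  1 =- 1.00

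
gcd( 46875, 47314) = 1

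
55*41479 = 2281345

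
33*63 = 2079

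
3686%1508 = 670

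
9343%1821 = 238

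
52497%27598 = 24899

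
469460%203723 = 62014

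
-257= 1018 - 1275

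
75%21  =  12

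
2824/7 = 2824/7 = 403.43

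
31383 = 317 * 99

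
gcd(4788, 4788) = 4788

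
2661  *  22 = 58542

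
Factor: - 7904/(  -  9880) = 2^2*5^(-1 ) = 4/5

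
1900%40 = 20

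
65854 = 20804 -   -  45050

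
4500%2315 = 2185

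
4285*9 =38565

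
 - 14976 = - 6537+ - 8439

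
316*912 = 288192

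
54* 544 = 29376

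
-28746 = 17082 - 45828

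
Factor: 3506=2^1  *1753^1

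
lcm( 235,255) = 11985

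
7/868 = 1/124 = 0.01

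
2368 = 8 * 296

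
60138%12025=13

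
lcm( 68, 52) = 884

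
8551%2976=2599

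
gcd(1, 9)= 1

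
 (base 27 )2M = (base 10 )76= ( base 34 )28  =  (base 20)3g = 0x4C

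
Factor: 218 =2^1*109^1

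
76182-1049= 75133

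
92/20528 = 23/5132=0.00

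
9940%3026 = 862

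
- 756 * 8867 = - 6703452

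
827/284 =2+259/284 = 2.91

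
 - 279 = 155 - 434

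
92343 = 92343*1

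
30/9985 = 6/1997 = 0.00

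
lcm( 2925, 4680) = 23400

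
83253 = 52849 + 30404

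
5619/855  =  1873/285 = 6.57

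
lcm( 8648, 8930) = 821560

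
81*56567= 4581927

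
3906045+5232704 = 9138749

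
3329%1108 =5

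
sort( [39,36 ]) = [ 36,39]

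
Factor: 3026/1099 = 2^1*7^ ( - 1)*17^1*89^1*157^( - 1)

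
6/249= 2/83 =0.02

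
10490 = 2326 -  - 8164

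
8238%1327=276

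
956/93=10 +26/93= 10.28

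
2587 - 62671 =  - 60084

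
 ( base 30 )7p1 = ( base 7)26362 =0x1b8b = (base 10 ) 7051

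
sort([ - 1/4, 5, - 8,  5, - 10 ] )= [ - 10, - 8, - 1/4, 5, 5]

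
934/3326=467/1663= 0.28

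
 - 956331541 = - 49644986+  -  906686555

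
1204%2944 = 1204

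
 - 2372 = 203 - 2575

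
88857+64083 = 152940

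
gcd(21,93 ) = 3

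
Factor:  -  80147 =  - 80147^1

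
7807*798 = 6229986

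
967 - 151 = 816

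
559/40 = 559/40 = 13.97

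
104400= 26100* 4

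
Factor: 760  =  2^3*5^1*19^1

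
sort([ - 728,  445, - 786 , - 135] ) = [ - 786, - 728, - 135, 445 ] 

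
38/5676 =19/2838 = 0.01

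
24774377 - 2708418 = 22065959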